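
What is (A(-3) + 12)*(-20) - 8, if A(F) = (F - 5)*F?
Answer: -728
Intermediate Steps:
A(F) = F*(-5 + F) (A(F) = (-5 + F)*F = F*(-5 + F))
(A(-3) + 12)*(-20) - 8 = (-3*(-5 - 3) + 12)*(-20) - 8 = (-3*(-8) + 12)*(-20) - 8 = (24 + 12)*(-20) - 8 = 36*(-20) - 8 = -720 - 8 = -728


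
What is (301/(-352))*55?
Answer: -1505/32 ≈ -47.031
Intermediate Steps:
(301/(-352))*55 = (301*(-1/352))*55 = -301/352*55 = -1505/32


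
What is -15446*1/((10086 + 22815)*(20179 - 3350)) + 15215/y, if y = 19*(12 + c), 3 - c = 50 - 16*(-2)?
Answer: -8424427147493/704848552617 ≈ -11.952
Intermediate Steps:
c = -79 (c = 3 - (50 - 16*(-2)) = 3 - (50 + 32) = 3 - 1*82 = 3 - 82 = -79)
y = -1273 (y = 19*(12 - 79) = 19*(-67) = -1273)
-15446*1/((10086 + 22815)*(20179 - 3350)) + 15215/y = -15446*1/((10086 + 22815)*(20179 - 3350)) + 15215/(-1273) = -15446/(16829*32901) + 15215*(-1/1273) = -15446/553690929 - 15215/1273 = -8424427147493/704848552617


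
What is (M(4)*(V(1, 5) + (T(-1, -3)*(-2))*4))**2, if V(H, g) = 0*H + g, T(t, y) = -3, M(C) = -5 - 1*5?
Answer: 84100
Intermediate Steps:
M(C) = -10 (M(C) = -5 - 5 = -10)
V(H, g) = g (V(H, g) = 0 + g = g)
(M(4)*(V(1, 5) + (T(-1, -3)*(-2))*4))**2 = (-10*(5 - 3*(-2)*4))**2 = (-10*(5 + 6*4))**2 = (-10*(5 + 24))**2 = (-10*29)**2 = (-290)**2 = 84100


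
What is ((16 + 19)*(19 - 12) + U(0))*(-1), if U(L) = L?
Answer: -245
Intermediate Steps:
((16 + 19)*(19 - 12) + U(0))*(-1) = ((16 + 19)*(19 - 12) + 0)*(-1) = (35*7 + 0)*(-1) = (245 + 0)*(-1) = 245*(-1) = -245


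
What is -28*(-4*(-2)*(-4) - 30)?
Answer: 1736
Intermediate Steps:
-28*(-4*(-2)*(-4) - 30) = -28*(8*(-4) - 30) = -28*(-32 - 30) = -28*(-62) = 1736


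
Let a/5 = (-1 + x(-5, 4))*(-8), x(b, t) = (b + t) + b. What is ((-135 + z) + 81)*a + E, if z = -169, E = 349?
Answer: -62091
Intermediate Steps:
x(b, t) = t + 2*b
a = 280 (a = 5*((-1 + (4 + 2*(-5)))*(-8)) = 5*((-1 + (4 - 10))*(-8)) = 5*((-1 - 6)*(-8)) = 5*(-7*(-8)) = 5*56 = 280)
((-135 + z) + 81)*a + E = ((-135 - 169) + 81)*280 + 349 = (-304 + 81)*280 + 349 = -223*280 + 349 = -62440 + 349 = -62091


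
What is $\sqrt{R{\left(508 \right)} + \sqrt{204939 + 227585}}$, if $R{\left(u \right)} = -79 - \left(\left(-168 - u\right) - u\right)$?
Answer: $\sqrt{1105 + 2 \sqrt{108131}} \approx 41.984$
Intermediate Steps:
$R{\left(u \right)} = 89 + 2 u$ ($R{\left(u \right)} = -79 - \left(-168 - 2 u\right) = -79 + \left(168 + 2 u\right) = 89 + 2 u$)
$\sqrt{R{\left(508 \right)} + \sqrt{204939 + 227585}} = \sqrt{\left(89 + 2 \cdot 508\right) + \sqrt{204939 + 227585}} = \sqrt{\left(89 + 1016\right) + \sqrt{432524}} = \sqrt{1105 + 2 \sqrt{108131}}$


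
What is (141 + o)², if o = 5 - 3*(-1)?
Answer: 22201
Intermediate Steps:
o = 8 (o = 5 + 3 = 8)
(141 + o)² = (141 + 8)² = 149² = 22201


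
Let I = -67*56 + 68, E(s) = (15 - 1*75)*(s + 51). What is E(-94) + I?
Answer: -1104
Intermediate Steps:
E(s) = -3060 - 60*s (E(s) = (15 - 75)*(51 + s) = -60*(51 + s) = -3060 - 60*s)
I = -3684 (I = -3752 + 68 = -3684)
E(-94) + I = (-3060 - 60*(-94)) - 3684 = (-3060 + 5640) - 3684 = 2580 - 3684 = -1104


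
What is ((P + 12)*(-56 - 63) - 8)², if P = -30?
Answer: 4553956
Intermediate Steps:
((P + 12)*(-56 - 63) - 8)² = ((-30 + 12)*(-56 - 63) - 8)² = (-18*(-119) - 8)² = (2142 - 8)² = 2134² = 4553956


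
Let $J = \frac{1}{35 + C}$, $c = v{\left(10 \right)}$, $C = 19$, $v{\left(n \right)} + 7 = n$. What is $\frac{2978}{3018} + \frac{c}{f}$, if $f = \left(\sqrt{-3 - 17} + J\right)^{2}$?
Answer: $\frac{321624 \sqrt{5} + 73636259 i}{1509 \left(216 \sqrt{5} + 58319 i\right)} \approx 0.83675 - 0.0012422 i$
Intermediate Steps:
$v{\left(n \right)} = -7 + n$
$c = 3$ ($c = -7 + 10 = 3$)
$J = \frac{1}{54}$ ($J = \frac{1}{35 + 19} = \frac{1}{54} \approx 0.018519$)
$f = \left(\frac{1}{54} + 2 i \sqrt{5}\right)^{2}$ ($f = \left(\sqrt{-3 - 17} + \frac{1}{54}\right)^{2} = \left(\sqrt{-20} + \frac{1}{54}\right)^{2} = \left(2 i \sqrt{5} + \frac{1}{54}\right)^{2} = \left(\frac{1}{54} + 2 i \sqrt{5}\right)^{2} \approx -20.0 + 0.1656 i$)
$\frac{2978}{3018} + \frac{c}{f} = \frac{2978}{3018} + \frac{3}{- \frac{58319}{2916} + \frac{2 i \sqrt{5}}{27}} = 2978 \cdot \frac{1}{3018} + \frac{3}{- \frac{58319}{2916} + \frac{2 i \sqrt{5}}{27}} = \frac{1489}{1509} + \frac{3}{- \frac{58319}{2916} + \frac{2 i \sqrt{5}}{27}}$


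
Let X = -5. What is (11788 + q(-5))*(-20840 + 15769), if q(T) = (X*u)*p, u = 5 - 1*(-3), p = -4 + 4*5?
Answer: -56531508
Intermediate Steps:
p = 16 (p = -4 + 20 = 16)
u = 8 (u = 5 + 3 = 8)
q(T) = -640 (q(T) = -5*8*16 = -40*16 = -640)
(11788 + q(-5))*(-20840 + 15769) = (11788 - 640)*(-20840 + 15769) = 11148*(-5071) = -56531508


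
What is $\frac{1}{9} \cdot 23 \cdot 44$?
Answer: $\frac{1012}{9} \approx 112.44$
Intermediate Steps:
$\frac{1}{9} \cdot 23 \cdot 44 = \frac{23}{9} \cdot 44 = \frac{1012}{9}$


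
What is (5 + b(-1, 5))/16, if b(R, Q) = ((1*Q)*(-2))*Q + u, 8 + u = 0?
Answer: -53/16 ≈ -3.3125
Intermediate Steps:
u = -8 (u = -8 + 0 = -8)
b(R, Q) = -8 - 2*Q² (b(R, Q) = ((1*Q)*(-2))*Q - 8 = (Q*(-2))*Q - 8 = (-2*Q)*Q - 8 = -2*Q² - 8 = -8 - 2*Q²)
(5 + b(-1, 5))/16 = (5 + (-8 - 2*5²))/16 = (5 + (-8 - 2*25))/16 = (5 + (-8 - 50))/16 = (5 - 58)/16 = (1/16)*(-53) = -53/16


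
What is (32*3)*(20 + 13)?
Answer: 3168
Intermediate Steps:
(32*3)*(20 + 13) = 96*33 = 3168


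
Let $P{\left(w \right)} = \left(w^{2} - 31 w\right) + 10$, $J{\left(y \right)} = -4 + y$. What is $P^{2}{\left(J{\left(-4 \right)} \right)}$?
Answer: $103684$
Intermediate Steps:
$P{\left(w \right)} = 10 + w^{2} - 31 w$
$P^{2}{\left(J{\left(-4 \right)} \right)} = \left(10 + \left(-4 - 4\right)^{2} - 31 \left(-4 - 4\right)\right)^{2} = \left(10 + \left(-8\right)^{2} - -248\right)^{2} = \left(10 + 64 + 248\right)^{2} = 322^{2} = 103684$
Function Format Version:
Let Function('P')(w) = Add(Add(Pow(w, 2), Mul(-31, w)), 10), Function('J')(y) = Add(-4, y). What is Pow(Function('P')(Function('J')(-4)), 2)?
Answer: 103684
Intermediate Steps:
Function('P')(w) = Add(10, Pow(w, 2), Mul(-31, w))
Pow(Function('P')(Function('J')(-4)), 2) = Pow(Add(10, Pow(Add(-4, -4), 2), Mul(-31, Add(-4, -4))), 2) = Pow(Add(10, Pow(-8, 2), Mul(-31, -8)), 2) = Pow(Add(10, 64, 248), 2) = Pow(322, 2) = 103684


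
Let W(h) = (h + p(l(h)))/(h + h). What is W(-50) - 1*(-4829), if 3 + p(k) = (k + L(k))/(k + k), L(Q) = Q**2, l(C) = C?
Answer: 193191/40 ≈ 4829.8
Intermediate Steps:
p(k) = -3 + (k + k**2)/(2*k) (p(k) = -3 + (k + k**2)/(k + k) = -3 + (k + k**2)/((2*k)) = -3 + (k + k**2)*(1/(2*k)) = -3 + (k + k**2)/(2*k))
W(h) = (-5/2 + 3*h/2)/(2*h) (W(h) = (h + (-5/2 + h/2))/(h + h) = (-5/2 + 3*h/2)/((2*h)) = (-5/2 + 3*h/2)*(1/(2*h)) = (-5/2 + 3*h/2)/(2*h))
W(-50) - 1*(-4829) = (1/4)*(-5 + 3*(-50))/(-50) - 1*(-4829) = (1/4)*(-1/50)*(-5 - 150) + 4829 = (1/4)*(-1/50)*(-155) + 4829 = 31/40 + 4829 = 193191/40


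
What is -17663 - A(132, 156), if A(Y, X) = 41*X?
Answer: -24059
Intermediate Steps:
-17663 - A(132, 156) = -17663 - 41*156 = -17663 - 1*6396 = -17663 - 6396 = -24059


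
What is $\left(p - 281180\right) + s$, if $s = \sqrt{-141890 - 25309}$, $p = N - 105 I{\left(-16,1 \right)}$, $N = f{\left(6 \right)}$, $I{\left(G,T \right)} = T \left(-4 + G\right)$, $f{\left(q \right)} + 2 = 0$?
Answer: $-279082 + i \sqrt{167199} \approx -2.7908 \cdot 10^{5} + 408.9 i$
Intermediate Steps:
$f{\left(q \right)} = -2$ ($f{\left(q \right)} = -2 + 0 = -2$)
$N = -2$
$p = 2098$ ($p = -2 - 105 \cdot 1 \left(-4 - 16\right) = -2 - 105 \cdot 1 \left(-20\right) = -2 - -2100 = -2 + 2100 = 2098$)
$s = i \sqrt{167199}$ ($s = \sqrt{-167199} = i \sqrt{167199} \approx 408.9 i$)
$\left(p - 281180\right) + s = \left(2098 - 281180\right) + i \sqrt{167199} = -279082 + i \sqrt{167199}$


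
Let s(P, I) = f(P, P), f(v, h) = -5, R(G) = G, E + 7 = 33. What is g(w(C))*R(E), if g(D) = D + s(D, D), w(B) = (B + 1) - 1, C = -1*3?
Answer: -208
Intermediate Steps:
E = 26 (E = -7 + 33 = 26)
s(P, I) = -5
C = -3
w(B) = B (w(B) = (1 + B) - 1 = B)
g(D) = -5 + D (g(D) = D - 5 = -5 + D)
g(w(C))*R(E) = (-5 - 3)*26 = -8*26 = -208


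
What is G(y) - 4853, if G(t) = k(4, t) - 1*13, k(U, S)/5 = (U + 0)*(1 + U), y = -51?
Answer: -4766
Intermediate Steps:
k(U, S) = 5*U*(1 + U) (k(U, S) = 5*((U + 0)*(1 + U)) = 5*(U*(1 + U)) = 5*U*(1 + U))
G(t) = 87 (G(t) = 5*4*(1 + 4) - 1*13 = 5*4*5 - 13 = 100 - 13 = 87)
G(y) - 4853 = 87 - 4853 = -4766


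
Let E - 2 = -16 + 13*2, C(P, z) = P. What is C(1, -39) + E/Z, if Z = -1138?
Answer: 563/569 ≈ 0.98946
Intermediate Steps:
E = 12 (E = 2 + (-16 + 13*2) = 2 + (-16 + 26) = 2 + 10 = 12)
C(1, -39) + E/Z = 1 + 12/(-1138) = 1 + 12*(-1/1138) = 1 - 6/569 = 563/569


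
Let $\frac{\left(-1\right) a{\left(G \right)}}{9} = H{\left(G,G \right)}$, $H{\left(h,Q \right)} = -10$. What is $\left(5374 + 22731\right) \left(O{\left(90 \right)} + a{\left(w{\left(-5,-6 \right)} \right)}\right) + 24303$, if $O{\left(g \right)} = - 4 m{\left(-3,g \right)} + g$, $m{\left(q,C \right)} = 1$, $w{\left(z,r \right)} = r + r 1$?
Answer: $4970783$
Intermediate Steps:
$w{\left(z,r \right)} = 2 r$ ($w{\left(z,r \right)} = r + r = 2 r$)
$a{\left(G \right)} = 90$ ($a{\left(G \right)} = \left(-9\right) \left(-10\right) = 90$)
$O{\left(g \right)} = -4 + g$ ($O{\left(g \right)} = \left(-4\right) 1 + g = -4 + g$)
$\left(5374 + 22731\right) \left(O{\left(90 \right)} + a{\left(w{\left(-5,-6 \right)} \right)}\right) + 24303 = \left(5374 + 22731\right) \left(\left(-4 + 90\right) + 90\right) + 24303 = 28105 \left(86 + 90\right) + 24303 = 28105 \cdot 176 + 24303 = 4946480 + 24303 = 4970783$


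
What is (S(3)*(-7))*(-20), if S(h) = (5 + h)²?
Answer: 8960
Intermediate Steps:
(S(3)*(-7))*(-20) = ((5 + 3)²*(-7))*(-20) = (8²*(-7))*(-20) = (64*(-7))*(-20) = -448*(-20) = 8960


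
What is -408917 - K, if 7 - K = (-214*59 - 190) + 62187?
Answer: -359553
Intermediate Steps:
K = -49364 (K = 7 - ((-214*59 - 190) + 62187) = 7 - ((-12626 - 190) + 62187) = 7 - (-12816 + 62187) = 7 - 1*49371 = 7 - 49371 = -49364)
-408917 - K = -408917 - 1*(-49364) = -408917 + 49364 = -359553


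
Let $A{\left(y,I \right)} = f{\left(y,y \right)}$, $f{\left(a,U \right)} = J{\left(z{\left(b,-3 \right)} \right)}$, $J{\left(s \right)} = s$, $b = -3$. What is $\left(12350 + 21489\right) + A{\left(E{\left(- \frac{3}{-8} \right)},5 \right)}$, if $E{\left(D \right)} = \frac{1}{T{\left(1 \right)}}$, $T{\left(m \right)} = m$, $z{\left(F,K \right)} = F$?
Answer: $33836$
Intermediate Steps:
$f{\left(a,U \right)} = -3$
$E{\left(D \right)} = 1$ ($E{\left(D \right)} = 1^{-1} = 1$)
$A{\left(y,I \right)} = -3$
$\left(12350 + 21489\right) + A{\left(E{\left(- \frac{3}{-8} \right)},5 \right)} = \left(12350 + 21489\right) - 3 = 33839 - 3 = 33836$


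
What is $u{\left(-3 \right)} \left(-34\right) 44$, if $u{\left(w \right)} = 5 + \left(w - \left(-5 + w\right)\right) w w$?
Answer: $-74800$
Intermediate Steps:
$u{\left(w \right)} = 5 + 5 w^{2}$
$u{\left(-3 \right)} \left(-34\right) 44 = \left(5 + 5 \left(-3\right)^{2}\right) \left(-34\right) 44 = \left(5 + 5 \cdot 9\right) \left(-34\right) 44 = \left(5 + 45\right) \left(-34\right) 44 = 50 \left(-34\right) 44 = \left(-1700\right) 44 = -74800$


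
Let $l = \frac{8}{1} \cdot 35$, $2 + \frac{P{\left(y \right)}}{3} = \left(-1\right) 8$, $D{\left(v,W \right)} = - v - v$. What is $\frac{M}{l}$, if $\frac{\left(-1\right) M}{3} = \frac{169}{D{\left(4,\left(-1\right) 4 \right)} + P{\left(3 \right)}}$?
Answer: $\frac{507}{10640} \approx 0.04765$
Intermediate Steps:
$D{\left(v,W \right)} = - 2 v$
$P{\left(y \right)} = -30$ ($P{\left(y \right)} = -6 + 3 \left(\left(-1\right) 8\right) = -6 + 3 \left(-8\right) = -6 - 24 = -30$)
$l = 280$ ($l = 8 \cdot 1 \cdot 35 = 8 \cdot 35 = 280$)
$M = \frac{507}{38}$ ($M = - 3 \frac{169}{\left(-2\right) 4 - 30} = - 3 \frac{169}{-8 - 30} = - 3 \frac{169}{-38} = - 3 \cdot 169 \left(- \frac{1}{38}\right) = \left(-3\right) \left(- \frac{169}{38}\right) = \frac{507}{38} \approx 13.342$)
$\frac{M}{l} = \frac{507}{38 \cdot 280} = \frac{507}{38} \cdot \frac{1}{280} = \frac{507}{10640}$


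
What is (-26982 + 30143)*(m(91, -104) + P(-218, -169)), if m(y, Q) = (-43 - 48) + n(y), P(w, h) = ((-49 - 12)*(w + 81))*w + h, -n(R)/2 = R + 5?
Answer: -5760220758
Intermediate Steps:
n(R) = -10 - 2*R (n(R) = -2*(R + 5) = -2*(5 + R) = -10 - 2*R)
P(w, h) = h + w*(-4941 - 61*w) (P(w, h) = (-61*(81 + w))*w + h = (-4941 - 61*w)*w + h = w*(-4941 - 61*w) + h = h + w*(-4941 - 61*w))
m(y, Q) = -101 - 2*y (m(y, Q) = (-43 - 48) + (-10 - 2*y) = -91 + (-10 - 2*y) = -101 - 2*y)
(-26982 + 30143)*(m(91, -104) + P(-218, -169)) = (-26982 + 30143)*((-101 - 2*91) + (-169 - 4941*(-218) - 61*(-218)²)) = 3161*((-101 - 182) + (-169 + 1077138 - 61*47524)) = 3161*(-283 + (-169 + 1077138 - 2898964)) = 3161*(-283 - 1821995) = 3161*(-1822278) = -5760220758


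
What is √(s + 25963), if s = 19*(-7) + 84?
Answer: √25914 ≈ 160.98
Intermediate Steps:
s = -49 (s = -133 + 84 = -49)
√(s + 25963) = √(-49 + 25963) = √25914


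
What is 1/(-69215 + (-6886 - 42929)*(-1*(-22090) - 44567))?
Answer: 1/1119622540 ≈ 8.9316e-10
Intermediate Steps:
1/(-69215 + (-6886 - 42929)*(-1*(-22090) - 44567)) = 1/(-69215 - 49815*(22090 - 44567)) = 1/(-69215 - 49815*(-22477)) = 1/(-69215 + 1119691755) = 1/1119622540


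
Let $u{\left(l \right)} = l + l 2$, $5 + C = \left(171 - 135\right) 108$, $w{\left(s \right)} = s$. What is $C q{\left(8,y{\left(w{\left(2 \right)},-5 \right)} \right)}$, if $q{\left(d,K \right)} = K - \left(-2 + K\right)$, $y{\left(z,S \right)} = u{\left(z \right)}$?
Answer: $7766$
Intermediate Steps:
$C = 3883$ ($C = -5 + \left(171 - 135\right) 108 = -5 + 36 \cdot 108 = -5 + 3888 = 3883$)
$u{\left(l \right)} = 3 l$ ($u{\left(l \right)} = l + 2 l = 3 l$)
$y{\left(z,S \right)} = 3 z$
$q{\left(d,K \right)} = 2$ ($q{\left(d,K \right)} = K - \left(-2 + K\right) = 2$)
$C q{\left(8,y{\left(w{\left(2 \right)},-5 \right)} \right)} = 3883 \cdot 2 = 7766$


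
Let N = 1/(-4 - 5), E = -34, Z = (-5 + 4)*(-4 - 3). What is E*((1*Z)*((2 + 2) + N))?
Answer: -8330/9 ≈ -925.56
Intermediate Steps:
Z = 7 (Z = -1*(-7) = 7)
N = -⅑ (N = 1/(-9) = -⅑ ≈ -0.11111)
E*((1*Z)*((2 + 2) + N)) = -34*1*7*((2 + 2) - ⅑) = -238*(4 - ⅑) = -238*35/9 = -34*245/9 = -8330/9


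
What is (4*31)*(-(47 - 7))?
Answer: -4960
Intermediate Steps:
(4*31)*(-(47 - 7)) = 124*(-1*40) = 124*(-40) = -4960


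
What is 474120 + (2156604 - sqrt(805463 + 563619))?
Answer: 2630724 - sqrt(1369082) ≈ 2.6296e+6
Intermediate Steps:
474120 + (2156604 - sqrt(805463 + 563619)) = 474120 + (2156604 - sqrt(1369082)) = 2630724 - sqrt(1369082)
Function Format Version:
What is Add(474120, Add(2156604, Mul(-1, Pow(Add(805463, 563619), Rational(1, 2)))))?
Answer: Add(2630724, Mul(-1, Pow(1369082, Rational(1, 2)))) ≈ 2.6296e+6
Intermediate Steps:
Add(474120, Add(2156604, Mul(-1, Pow(Add(805463, 563619), Rational(1, 2))))) = Add(474120, Add(2156604, Mul(-1, Pow(1369082, Rational(1, 2))))) = Add(2630724, Mul(-1, Pow(1369082, Rational(1, 2))))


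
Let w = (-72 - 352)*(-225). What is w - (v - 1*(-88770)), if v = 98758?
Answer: -92128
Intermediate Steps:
w = 95400 (w = -424*(-225) = 95400)
w - (v - 1*(-88770)) = 95400 - (98758 - 1*(-88770)) = 95400 - (98758 + 88770) = 95400 - 1*187528 = 95400 - 187528 = -92128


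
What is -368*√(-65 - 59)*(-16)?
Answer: 11776*I*√31 ≈ 65566.0*I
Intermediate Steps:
-368*√(-65 - 59)*(-16) = -368*√(-124)*(-16) = -368*2*I*√31*(-16) = -(-11776)*I*√31 = 11776*I*√31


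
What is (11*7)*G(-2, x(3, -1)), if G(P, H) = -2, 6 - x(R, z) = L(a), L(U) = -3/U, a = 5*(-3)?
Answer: -154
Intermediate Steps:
a = -15
x(R, z) = 29/5 (x(R, z) = 6 - (-3)/(-15) = 6 - (-3)*(-1)/15 = 6 - 1*⅕ = 6 - ⅕ = 29/5)
(11*7)*G(-2, x(3, -1)) = (11*7)*(-2) = 77*(-2) = -154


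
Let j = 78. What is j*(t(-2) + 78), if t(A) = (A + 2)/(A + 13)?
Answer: 6084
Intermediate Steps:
t(A) = (2 + A)/(13 + A)
j*(t(-2) + 78) = 78*((2 - 2)/(13 - 2) + 78) = 78*(0/11 + 78) = 78*((1/11)*0 + 78) = 78*(0 + 78) = 78*78 = 6084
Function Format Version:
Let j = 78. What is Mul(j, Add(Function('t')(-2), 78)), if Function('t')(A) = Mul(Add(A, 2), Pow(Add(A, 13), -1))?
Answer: 6084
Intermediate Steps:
Function('t')(A) = Mul(Pow(Add(13, A), -1), Add(2, A)) (Function('t')(A) = Mul(Add(2, A), Pow(Add(13, A), -1)) = Mul(Pow(Add(13, A), -1), Add(2, A)))
Mul(j, Add(Function('t')(-2), 78)) = Mul(78, Add(Mul(Pow(Add(13, -2), -1), Add(2, -2)), 78)) = Mul(78, Add(Mul(Pow(11, -1), 0), 78)) = Mul(78, Add(Mul(Rational(1, 11), 0), 78)) = Mul(78, Add(0, 78)) = Mul(78, 78) = 6084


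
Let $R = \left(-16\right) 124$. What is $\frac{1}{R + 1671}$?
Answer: $- \frac{1}{313} \approx -0.0031949$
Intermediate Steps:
$R = -1984$
$\frac{1}{R + 1671} = \frac{1}{-1984 + 1671} = \frac{1}{-313} = - \frac{1}{313}$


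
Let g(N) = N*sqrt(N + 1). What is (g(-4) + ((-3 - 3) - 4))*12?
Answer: -120 - 48*I*sqrt(3) ≈ -120.0 - 83.138*I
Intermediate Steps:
g(N) = N*sqrt(1 + N)
(g(-4) + ((-3 - 3) - 4))*12 = (-4*sqrt(1 - 4) + ((-3 - 3) - 4))*12 = (-4*I*sqrt(3) + (-6 - 4))*12 = (-4*I*sqrt(3) - 10)*12 = (-10 - 4*I*sqrt(3))*12 = -120 - 48*I*sqrt(3)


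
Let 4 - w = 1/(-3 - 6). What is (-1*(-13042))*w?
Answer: 482554/9 ≈ 53617.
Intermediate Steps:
w = 37/9 (w = 4 - 1/(-3 - 6) = 4 - 1/(-9) = 4 - 1*(-⅑) = 4 + ⅑ = 37/9 ≈ 4.1111)
(-1*(-13042))*w = -1*(-13042)*(37/9) = 13042*(37/9) = 482554/9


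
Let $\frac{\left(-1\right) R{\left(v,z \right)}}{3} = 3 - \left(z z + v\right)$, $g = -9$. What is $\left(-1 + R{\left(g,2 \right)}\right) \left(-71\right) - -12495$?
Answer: $14270$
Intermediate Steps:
$R{\left(v,z \right)} = -9 + 3 v + 3 z^{2}$ ($R{\left(v,z \right)} = - 3 \left(3 - \left(z z + v\right)\right) = - 3 \left(3 - \left(z^{2} + v\right)\right) = - 3 \left(3 - \left(v + z^{2}\right)\right) = - 3 \left(3 - v - z^{2}\right) = -9 + 3 v + 3 z^{2}$)
$\left(-1 + R{\left(g,2 \right)}\right) \left(-71\right) - -12495 = \left(-1 + \left(-9 + 3 \left(-9\right) + 3 \cdot 2^{2}\right)\right) \left(-71\right) - -12495 = \left(-1 - 24\right) \left(-71\right) + 12495 = \left(-25\right) \left(-71\right) + 12495 = 1775 + 12495 = 14270$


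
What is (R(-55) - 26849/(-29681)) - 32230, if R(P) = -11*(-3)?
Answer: -955612308/29681 ≈ -32196.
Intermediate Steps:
R(P) = 33
(R(-55) - 26849/(-29681)) - 32230 = (33 - 26849/(-29681)) - 32230 = (33 - 26849*(-1/29681)) - 32230 = (33 + 26849/29681) - 32230 = 1006322/29681 - 32230 = -955612308/29681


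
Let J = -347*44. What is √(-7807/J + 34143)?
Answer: √1989814051027/7634 ≈ 184.78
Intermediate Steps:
J = -15268
√(-7807/J + 34143) = √(-7807/(-15268) + 34143) = √(-7807*(-1/15268) + 34143) = √(7807/15268 + 34143) = √(521303131/15268) = √1989814051027/7634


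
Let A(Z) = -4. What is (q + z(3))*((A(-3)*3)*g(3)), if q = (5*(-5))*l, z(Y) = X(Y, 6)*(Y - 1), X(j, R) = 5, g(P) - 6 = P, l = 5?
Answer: 12420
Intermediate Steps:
g(P) = 6 + P
z(Y) = -5 + 5*Y (z(Y) = 5*(Y - 1) = 5*(-1 + Y) = -5 + 5*Y)
q = -125 (q = (5*(-5))*5 = -25*5 = -125)
(q + z(3))*((A(-3)*3)*g(3)) = (-125 + (-5 + 5*3))*((-4*3)*(6 + 3)) = (-125 + (-5 + 15))*(-12*9) = (-125 + 10)*(-108) = -115*(-108) = 12420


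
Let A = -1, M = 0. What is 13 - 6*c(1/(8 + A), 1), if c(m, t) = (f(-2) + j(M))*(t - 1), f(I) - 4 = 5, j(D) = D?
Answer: 13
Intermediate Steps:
f(I) = 9 (f(I) = 4 + 5 = 9)
c(m, t) = -9 + 9*t (c(m, t) = (9 + 0)*(t - 1) = 9*(-1 + t) = -9 + 9*t)
13 - 6*c(1/(8 + A), 1) = 13 - 6*(-9 + 9*1) = 13 - 6*(-9 + 9) = 13 - 6*0 = 13 + 0 = 13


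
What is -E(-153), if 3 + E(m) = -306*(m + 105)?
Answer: -14685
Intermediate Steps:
E(m) = -32133 - 306*m (E(m) = -3 - 306*(m + 105) = -3 - 306*(105 + m) = -3 + (-32130 - 306*m) = -32133 - 306*m)
-E(-153) = -(-32133 - 306*(-153)) = -(-32133 + 46818) = -1*14685 = -14685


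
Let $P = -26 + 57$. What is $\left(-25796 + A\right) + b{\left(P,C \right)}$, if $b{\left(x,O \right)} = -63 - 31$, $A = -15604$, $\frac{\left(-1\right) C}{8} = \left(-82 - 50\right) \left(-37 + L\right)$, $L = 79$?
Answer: $-41494$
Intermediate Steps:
$C = 44352$ ($C = - 8 \left(-82 - 50\right) \left(-37 + 79\right) = - 8 \left(\left(-132\right) 42\right) = \left(-8\right) \left(-5544\right) = 44352$)
$P = 31$
$b{\left(x,O \right)} = -94$
$\left(-25796 + A\right) + b{\left(P,C \right)} = \left(-25796 - 15604\right) - 94 = -41400 - 94 = -41494$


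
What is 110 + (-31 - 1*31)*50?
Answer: -2990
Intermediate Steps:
110 + (-31 - 1*31)*50 = 110 + (-31 - 31)*50 = 110 - 62*50 = 110 - 3100 = -2990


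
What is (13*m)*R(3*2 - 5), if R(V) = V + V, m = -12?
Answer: -312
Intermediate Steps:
R(V) = 2*V
(13*m)*R(3*2 - 5) = (13*(-12))*(2*(3*2 - 5)) = -312*(6 - 5) = -312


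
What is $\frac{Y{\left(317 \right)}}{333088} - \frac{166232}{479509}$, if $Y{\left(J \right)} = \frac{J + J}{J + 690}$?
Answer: $- \frac{27878584799103}{80418362324272} \approx -0.34667$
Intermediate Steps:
$Y{\left(J \right)} = \frac{2 J}{690 + J}$
$\frac{Y{\left(317 \right)}}{333088} - \frac{166232}{479509} = \frac{2 \cdot 317 \frac{1}{690 + 317}}{333088} - \frac{166232}{479509} = 2 \cdot 317 \cdot \frac{1}{1007} \cdot \frac{1}{333088} - \frac{166232}{479509} = \frac{634}{1007} \cdot \frac{1}{333088} - \frac{166232}{479509} = \frac{317}{167709808} - \frac{166232}{479509} = - \frac{27878584799103}{80418362324272}$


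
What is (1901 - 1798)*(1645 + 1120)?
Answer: 284795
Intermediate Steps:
(1901 - 1798)*(1645 + 1120) = 103*2765 = 284795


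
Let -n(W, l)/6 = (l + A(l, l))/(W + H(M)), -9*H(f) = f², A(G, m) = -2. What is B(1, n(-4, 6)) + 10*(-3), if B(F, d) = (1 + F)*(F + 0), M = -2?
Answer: -28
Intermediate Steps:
H(f) = -f²/9
n(W, l) = -6*(-2 + l)/(-4/9 + W) (n(W, l) = -6*(l - 2)/(W - ⅑*(-2)²) = -6*(-2 + l)/(W - ⅑*4) = -6*(-2 + l)/(W - 4/9) = -6*(-2 + l)/(-4/9 + W))
B(F, d) = F*(1 + F) (B(F, d) = (1 + F)*F = F*(1 + F))
B(1, n(-4, 6)) + 10*(-3) = 1*(1 + 1) + 10*(-3) = 1*2 - 30 = 2 - 30 = -28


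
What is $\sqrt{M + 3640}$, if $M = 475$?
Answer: $\sqrt{4115} \approx 64.148$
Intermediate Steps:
$\sqrt{M + 3640} = \sqrt{475 + 3640} = \sqrt{4115}$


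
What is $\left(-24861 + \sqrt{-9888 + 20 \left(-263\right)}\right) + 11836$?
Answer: $-13025 + 2 i \sqrt{3787} \approx -13025.0 + 123.08 i$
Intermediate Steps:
$\left(-24861 + \sqrt{-9888 + 20 \left(-263\right)}\right) + 11836 = \left(-24861 + \sqrt{-9888 - 5260}\right) + 11836 = \left(-24861 + \sqrt{-15148}\right) + 11836 = \left(-24861 + 2 i \sqrt{3787}\right) + 11836 = -13025 + 2 i \sqrt{3787}$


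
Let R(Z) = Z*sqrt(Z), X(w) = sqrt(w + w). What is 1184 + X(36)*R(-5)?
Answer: 1184 - 30*I*sqrt(10) ≈ 1184.0 - 94.868*I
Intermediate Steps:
X(w) = sqrt(2)*sqrt(w) (X(w) = sqrt(2*w) = sqrt(2)*sqrt(w))
R(Z) = Z**(3/2)
1184 + X(36)*R(-5) = 1184 + (sqrt(2)*sqrt(36))*(-5)**(3/2) = 1184 + (sqrt(2)*6)*(-5*I*sqrt(5)) = 1184 + (6*sqrt(2))*(-5*I*sqrt(5)) = 1184 - 30*I*sqrt(10)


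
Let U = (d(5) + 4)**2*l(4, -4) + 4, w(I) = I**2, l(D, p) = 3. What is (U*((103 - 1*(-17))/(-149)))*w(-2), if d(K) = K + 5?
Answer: -284160/149 ≈ -1907.1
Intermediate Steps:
d(K) = 5 + K
U = 592 (U = ((5 + 5) + 4)**2*3 + 4 = (10 + 4)**2*3 + 4 = 14**2*3 + 4 = 196*3 + 4 = 588 + 4 = 592)
(U*((103 - 1*(-17))/(-149)))*w(-2) = (592*((103 - 1*(-17))/(-149)))*(-2)**2 = (592*((103 + 17)*(-1/149)))*4 = (592*(120*(-1/149)))*4 = (592*(-120/149))*4 = -71040/149*4 = -284160/149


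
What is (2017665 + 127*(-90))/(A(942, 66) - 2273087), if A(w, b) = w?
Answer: -401247/454429 ≈ -0.88297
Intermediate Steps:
(2017665 + 127*(-90))/(A(942, 66) - 2273087) = (2017665 + 127*(-90))/(942 - 2273087) = (2017665 - 11430)/(-2272145) = 2006235*(-1/2272145) = -401247/454429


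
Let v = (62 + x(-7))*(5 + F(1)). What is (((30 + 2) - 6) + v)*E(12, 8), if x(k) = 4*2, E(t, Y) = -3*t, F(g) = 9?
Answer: -36216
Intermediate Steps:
x(k) = 8
v = 980 (v = (62 + 8)*(5 + 9) = 70*14 = 980)
(((30 + 2) - 6) + v)*E(12, 8) = (((30 + 2) - 6) + 980)*(-3*12) = ((32 - 6) + 980)*(-36) = (26 + 980)*(-36) = 1006*(-36) = -36216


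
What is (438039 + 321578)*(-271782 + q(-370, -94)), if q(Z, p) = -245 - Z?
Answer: -206355275369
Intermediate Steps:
(438039 + 321578)*(-271782 + q(-370, -94)) = (438039 + 321578)*(-271782 + (-245 - 1*(-370))) = 759617*(-271782 + (-245 + 370)) = 759617*(-271782 + 125) = 759617*(-271657) = -206355275369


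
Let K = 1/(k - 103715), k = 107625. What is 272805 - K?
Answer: 1066667549/3910 ≈ 2.7281e+5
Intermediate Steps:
K = 1/3910 (K = 1/(107625 - 103715) = 1/3910 ≈ 0.00025575)
272805 - K = 272805 - 1*1/3910 = 272805 - 1/3910 = 1066667549/3910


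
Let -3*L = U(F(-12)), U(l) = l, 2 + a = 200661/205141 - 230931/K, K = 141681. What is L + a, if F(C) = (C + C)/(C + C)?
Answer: -86760923179/29064582021 ≈ -2.9851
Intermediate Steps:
F(C) = 1 (F(C) = (2*C)/((2*C)) = (2*C)*(1/(2*C)) = 1)
a = -25690909724/9688194007 (a = -2 + (200661/205141 - 230931/141681) = -2 + (200661*(1/205141) - 230931*1/141681) = -2 + (200661/205141 - 76977/47227) = -2 - 6314521710/9688194007 = -25690909724/9688194007 ≈ -2.6518)
L = -1/3 (L = -1/3*1 = -1/3 ≈ -0.33333)
L + a = -1/3 - 25690909724/9688194007 = -86760923179/29064582021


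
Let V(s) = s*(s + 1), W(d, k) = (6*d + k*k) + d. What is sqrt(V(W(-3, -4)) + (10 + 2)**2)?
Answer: 2*sqrt(41) ≈ 12.806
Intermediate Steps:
W(d, k) = k**2 + 7*d (W(d, k) = (6*d + k**2) + d = (k**2 + 6*d) + d = k**2 + 7*d)
V(s) = s*(1 + s)
sqrt(V(W(-3, -4)) + (10 + 2)**2) = sqrt(((-4)**2 + 7*(-3))*(1 + ((-4)**2 + 7*(-3))) + (10 + 2)**2) = sqrt((16 - 21)*(1 + (16 - 21)) + 12**2) = sqrt(-5*(1 - 5) + 144) = sqrt(-5*(-4) + 144) = sqrt(20 + 144) = sqrt(164) = 2*sqrt(41)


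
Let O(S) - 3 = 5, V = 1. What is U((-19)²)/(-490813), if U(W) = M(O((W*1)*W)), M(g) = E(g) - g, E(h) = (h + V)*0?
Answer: 8/490813 ≈ 1.6299e-5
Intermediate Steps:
E(h) = 0 (E(h) = (h + 1)*0 = (1 + h)*0 = 0)
O(S) = 8 (O(S) = 3 + 5 = 8)
M(g) = -g (M(g) = 0 - g = -g)
U(W) = -8 (U(W) = -1*8 = -8)
U((-19)²)/(-490813) = -8/(-490813) = -8*(-1/490813) = 8/490813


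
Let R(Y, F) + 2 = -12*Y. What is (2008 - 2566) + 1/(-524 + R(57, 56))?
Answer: -675181/1210 ≈ -558.00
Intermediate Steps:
R(Y, F) = -2 - 12*Y
(2008 - 2566) + 1/(-524 + R(57, 56)) = (2008 - 2566) + 1/(-524 + (-2 - 12*57)) = -558 + 1/(-524 + (-2 - 684)) = -558 + 1/(-524 - 686) = -558 + 1/(-1210) = -558 - 1/1210 = -675181/1210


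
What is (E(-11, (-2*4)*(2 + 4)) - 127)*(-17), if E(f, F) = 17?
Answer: 1870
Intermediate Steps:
(E(-11, (-2*4)*(2 + 4)) - 127)*(-17) = (17 - 127)*(-17) = -110*(-17) = 1870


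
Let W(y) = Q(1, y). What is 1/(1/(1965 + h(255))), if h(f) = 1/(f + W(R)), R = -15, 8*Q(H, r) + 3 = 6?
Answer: 4014503/2043 ≈ 1965.0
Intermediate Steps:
Q(H, r) = 3/8 (Q(H, r) = -3/8 + (⅛)*6 = -3/8 + ¾ = 3/8)
W(y) = 3/8
h(f) = 1/(3/8 + f) (h(f) = 1/(f + 3/8) = 1/(3/8 + f))
1/(1/(1965 + h(255))) = 1/(1/(1965 + 8/(3 + 8*255))) = 1/(1/(1965 + 8/(3 + 2040))) = 1/(1/(1965 + 8/2043)) = 1/(1/(4014503/2043)) = 1/(2043/4014503) = 4014503/2043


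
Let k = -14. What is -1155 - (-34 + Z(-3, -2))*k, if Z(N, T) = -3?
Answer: -1673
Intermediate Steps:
-1155 - (-34 + Z(-3, -2))*k = -1155 - (-34 - 3)*(-14) = -1155 - (-37)*(-14) = -1155 - 1*518 = -1155 - 518 = -1673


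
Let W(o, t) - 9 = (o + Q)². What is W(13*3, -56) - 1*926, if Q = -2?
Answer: 452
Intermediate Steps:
W(o, t) = 9 + (-2 + o)² (W(o, t) = 9 + (o - 2)² = 9 + (-2 + o)²)
W(13*3, -56) - 1*926 = (9 + (-2 + 13*3)²) - 1*926 = (9 + (-2 + 39)²) - 926 = (9 + 37²) - 926 = (9 + 1369) - 926 = 1378 - 926 = 452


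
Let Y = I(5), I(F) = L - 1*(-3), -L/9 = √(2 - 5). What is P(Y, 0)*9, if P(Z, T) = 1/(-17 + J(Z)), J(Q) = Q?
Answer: -126/439 + 81*I*√3/439 ≈ -0.28702 + 0.31958*I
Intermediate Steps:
L = -9*I*√3 (L = -9*√(2 - 5) = -9*I*√3 ≈ -15.588*I)
I(F) = 3 - 9*I*√3 (I(F) = -9*I*√3 - 1*(-3) = -9*I*√3 + 3 = 3 - 9*I*√3)
Y = 3 - 9*I*√3 ≈ 3.0 - 15.588*I
P(Z, T) = 1/(-17 + Z)
P(Y, 0)*9 = 9/(-17 + (3 - 9*I*√3)) = 9/(-14 - 9*I*√3)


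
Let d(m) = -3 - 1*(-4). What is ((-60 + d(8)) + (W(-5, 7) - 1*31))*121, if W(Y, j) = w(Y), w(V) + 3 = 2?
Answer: -11011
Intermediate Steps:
w(V) = -1 (w(V) = -3 + 2 = -1)
W(Y, j) = -1
d(m) = 1 (d(m) = -3 + 4 = 1)
((-60 + d(8)) + (W(-5, 7) - 1*31))*121 = ((-60 + 1) + (-1 - 1*31))*121 = (-59 + (-1 - 31))*121 = (-59 - 32)*121 = -91*121 = -11011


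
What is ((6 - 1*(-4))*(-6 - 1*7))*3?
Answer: -390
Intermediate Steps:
((6 - 1*(-4))*(-6 - 1*7))*3 = ((6 + 4)*(-6 - 7))*3 = (10*(-13))*3 = -130*3 = -390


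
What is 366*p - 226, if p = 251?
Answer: 91640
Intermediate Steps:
366*p - 226 = 366*251 - 226 = 91866 - 226 = 91640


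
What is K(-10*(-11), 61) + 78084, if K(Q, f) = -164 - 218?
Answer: 77702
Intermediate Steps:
K(Q, f) = -382
K(-10*(-11), 61) + 78084 = -382 + 78084 = 77702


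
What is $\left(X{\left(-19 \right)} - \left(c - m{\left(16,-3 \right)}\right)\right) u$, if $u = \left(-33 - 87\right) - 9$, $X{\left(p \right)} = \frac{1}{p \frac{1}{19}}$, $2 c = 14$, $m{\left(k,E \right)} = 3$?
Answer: $645$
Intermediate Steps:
$c = 7$ ($c = \frac{1}{2} \cdot 14 = 7$)
$X{\left(p \right)} = \frac{19}{p}$ ($X{\left(p \right)} = \frac{1}{p \frac{1}{19}} = \frac{1}{\frac{1}{19} p} = \frac{19}{p}$)
$u = -129$ ($u = -120 - 9 = -129$)
$\left(X{\left(-19 \right)} - \left(c - m{\left(16,-3 \right)}\right)\right) u = \left(\frac{19}{-19} + \left(3 - 7\right)\right) \left(-129\right) = \left(19 \left(- \frac{1}{19}\right) + \left(3 - 7\right)\right) \left(-129\right) = \left(-1 - 4\right) \left(-129\right) = \left(-5\right) \left(-129\right) = 645$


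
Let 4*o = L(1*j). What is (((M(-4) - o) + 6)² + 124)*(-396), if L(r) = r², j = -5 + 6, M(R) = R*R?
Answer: -945747/4 ≈ -2.3644e+5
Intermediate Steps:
M(R) = R²
j = 1
o = ¼ (o = (1*1)²/4 = (¼)*1² = (¼)*1 = ¼ ≈ 0.25000)
(((M(-4) - o) + 6)² + 124)*(-396) = ((((-4)² - 1*¼) + 6)² + 124)*(-396) = (((16 - ¼) + 6)² + 124)*(-396) = ((63/4 + 6)² + 124)*(-396) = ((87/4)² + 124)*(-396) = (7569/16 + 124)*(-396) = (9553/16)*(-396) = -945747/4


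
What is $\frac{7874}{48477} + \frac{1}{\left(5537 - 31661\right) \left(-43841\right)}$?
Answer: $\frac{1002012248077}{6168979869052} \approx 0.16243$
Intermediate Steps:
$\frac{7874}{48477} + \frac{1}{\left(5537 - 31661\right) \left(-43841\right)} = 7874 \cdot \frac{1}{48477} + \frac{1}{-26124} \left(- \frac{1}{43841}\right) = \frac{7874}{48477} - - \frac{1}{1145302284} = \frac{7874}{48477} + \frac{1}{1145302284} = \frac{1002012248077}{6168979869052}$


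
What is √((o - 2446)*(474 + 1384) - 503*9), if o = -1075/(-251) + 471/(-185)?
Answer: I*√9802057702269455/46435 ≈ 2132.1*I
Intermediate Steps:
o = 80654/46435 (o = -1075*(-1/251) + 471*(-1/185) = 1075/251 - 471/185 = 80654/46435 ≈ 1.7369)
√((o - 2446)*(474 + 1384) - 503*9) = √((80654/46435 - 2446)*(474 + 1384) - 503*9) = √(-113499356/46435*1858 - 4527) = √(-210881803448/46435 - 4527) = √(-211092014693/46435) = I*√9802057702269455/46435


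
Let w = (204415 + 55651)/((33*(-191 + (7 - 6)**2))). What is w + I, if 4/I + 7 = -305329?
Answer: -9925942157/239307090 ≈ -41.478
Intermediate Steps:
w = -130033/3135 (w = 260066/((33*(-191 + 1**2))) = 260066/((33*(-191 + 1))) = 260066/((33*(-190))) = 260066/(-6270) = 260066*(-1/6270) = -130033/3135 ≈ -41.478)
I = -1/76334 (I = 4/(-7 - 305329) = 4/(-305336) = 4*(-1/305336) = -1/76334 ≈ -1.3100e-5)
w + I = -130033/3135 - 1/76334 = -9925942157/239307090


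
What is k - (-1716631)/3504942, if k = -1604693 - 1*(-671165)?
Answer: -467422825535/500706 ≈ -9.3353e+5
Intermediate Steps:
k = -933528 (k = -1604693 + 671165 = -933528)
k - (-1716631)/3504942 = -933528 - (-1716631)/3504942 = -933528 - 1*(-245233/500706) = -933528 + 245233/500706 = -467422825535/500706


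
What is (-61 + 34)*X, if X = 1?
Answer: -27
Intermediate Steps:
(-61 + 34)*X = (-61 + 34)*1 = -27*1 = -27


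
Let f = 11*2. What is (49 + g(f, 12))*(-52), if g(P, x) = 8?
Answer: -2964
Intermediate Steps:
f = 22
(49 + g(f, 12))*(-52) = (49 + 8)*(-52) = 57*(-52) = -2964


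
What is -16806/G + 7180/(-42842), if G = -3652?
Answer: 173445323/39114746 ≈ 4.4343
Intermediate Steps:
-16806/G + 7180/(-42842) = -16806/(-3652) + 7180/(-42842) = -16806*(-1/3652) + 7180*(-1/42842) = 8403/1826 - 3590/21421 = 173445323/39114746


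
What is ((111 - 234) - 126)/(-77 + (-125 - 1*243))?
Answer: 249/445 ≈ 0.55955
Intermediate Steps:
((111 - 234) - 126)/(-77 + (-125 - 1*243)) = (-123 - 126)/(-77 + (-125 - 243)) = -249/(-77 - 368) = -249/(-445) = -249*(-1/445) = 249/445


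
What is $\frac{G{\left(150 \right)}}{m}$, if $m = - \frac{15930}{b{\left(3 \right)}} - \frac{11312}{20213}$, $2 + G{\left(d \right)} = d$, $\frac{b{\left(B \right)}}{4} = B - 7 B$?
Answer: $\frac{11966096}{17843257} \approx 0.67062$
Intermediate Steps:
$b{\left(B \right)} = - 24 B$ ($b{\left(B \right)} = 4 \left(B - 7 B\right) = 4 \left(- 6 B\right) = - 24 B$)
$G{\left(d \right)} = -2 + d$
$m = \frac{17843257}{80852}$ ($m = - \frac{15930}{\left(-24\right) 3} - \frac{11312}{20213} = - \frac{15930}{-72} - \frac{11312}{20213} = \left(-15930\right) \left(- \frac{1}{72}\right) - \frac{11312}{20213} = \frac{885}{4} - \frac{11312}{20213} = \frac{17843257}{80852} \approx 220.69$)
$\frac{G{\left(150 \right)}}{m} = \frac{-2 + 150}{\frac{17843257}{80852}} = 148 \cdot \frac{80852}{17843257} = \frac{11966096}{17843257}$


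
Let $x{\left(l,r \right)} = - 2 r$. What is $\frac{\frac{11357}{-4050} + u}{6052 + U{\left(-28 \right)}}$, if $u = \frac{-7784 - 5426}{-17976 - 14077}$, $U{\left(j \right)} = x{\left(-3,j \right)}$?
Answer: $- \frac{310525421}{792907882200} \approx -0.00039163$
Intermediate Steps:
$U{\left(j \right)} = - 2 j$
$u = \frac{13210}{32053}$ ($u = - \frac{13210}{-32053} = \left(-13210\right) \left(- \frac{1}{32053}\right) = \frac{13210}{32053} \approx 0.41213$)
$\frac{\frac{11357}{-4050} + u}{6052 + U{\left(-28 \right)}} = \frac{\frac{11357}{-4050} + \frac{13210}{32053}}{6052 - -56} = \frac{11357 \left(- \frac{1}{4050}\right) + \frac{13210}{32053}}{6052 + 56} = \frac{- \frac{11357}{4050} + \frac{13210}{32053}}{6108} = \left(- \frac{310525421}{129814650}\right) \frac{1}{6108} = - \frac{310525421}{792907882200}$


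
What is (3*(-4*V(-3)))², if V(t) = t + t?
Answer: 5184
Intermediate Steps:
V(t) = 2*t
(3*(-4*V(-3)))² = (3*(-8*(-3)))² = (3*(-4*(-6)))² = (3*24)² = 72² = 5184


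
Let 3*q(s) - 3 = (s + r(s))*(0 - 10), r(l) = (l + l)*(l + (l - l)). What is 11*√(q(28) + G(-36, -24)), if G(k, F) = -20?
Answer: 11*I*√5339 ≈ 803.75*I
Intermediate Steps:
r(l) = 2*l² (r(l) = (2*l)*(l + 0) = (2*l)*l = 2*l²)
q(s) = 1 - 20*s²/3 - 10*s/3 (q(s) = 1 + ((s + 2*s²)*(0 - 10))/3 = 1 + ((s + 2*s²)*(-10))/3 = 1 + (-20*s² - 10*s)/3 = 1 + (-20*s²/3 - 10*s/3) = 1 - 20*s²/3 - 10*s/3)
11*√(q(28) + G(-36, -24)) = 11*√((1 - 20/3*28² - 10/3*28) - 20) = 11*√((1 - 20/3*784 - 280/3) - 20) = 11*√((1 - 15680/3 - 280/3) - 20) = 11*√(-5319 - 20) = 11*√(-5339) = 11*(I*√5339) = 11*I*√5339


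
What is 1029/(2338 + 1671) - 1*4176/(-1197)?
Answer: 105107/28063 ≈ 3.7454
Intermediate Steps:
1029/(2338 + 1671) - 1*4176/(-1197) = 1029/4009 - 4176*(-1/1197) = 1029*(1/4009) + 464/133 = 1029/4009 + 464/133 = 105107/28063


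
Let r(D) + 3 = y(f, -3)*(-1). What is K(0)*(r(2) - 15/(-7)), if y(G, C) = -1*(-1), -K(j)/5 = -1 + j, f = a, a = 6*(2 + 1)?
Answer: -65/7 ≈ -9.2857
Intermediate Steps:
a = 18 (a = 6*3 = 18)
f = 18
K(j) = 5 - 5*j (K(j) = -5*(-1 + j) = 5 - 5*j)
y(G, C) = 1
r(D) = -4 (r(D) = -3 + 1*(-1) = -3 - 1 = -4)
K(0)*(r(2) - 15/(-7)) = (5 - 5*0)*(-4 - 15/(-7)) = (5 + 0)*(-4 - 15*(-1/7)) = 5*(-4 + 15/7) = 5*(-13/7) = -65/7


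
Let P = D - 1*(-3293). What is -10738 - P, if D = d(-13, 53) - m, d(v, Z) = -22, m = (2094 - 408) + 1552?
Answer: -10771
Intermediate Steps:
m = 3238 (m = 1686 + 1552 = 3238)
D = -3260 (D = -22 - 1*3238 = -22 - 3238 = -3260)
P = 33 (P = -3260 - 1*(-3293) = -3260 + 3293 = 33)
-10738 - P = -10738 - 1*33 = -10738 - 33 = -10771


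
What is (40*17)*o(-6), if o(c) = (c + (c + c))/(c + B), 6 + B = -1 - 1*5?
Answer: 680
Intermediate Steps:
B = -12 (B = -6 + (-1 - 1*5) = -6 + (-1 - 5) = -6 - 6 = -12)
o(c) = 3*c/(-12 + c) (o(c) = (c + (c + c))/(c - 12) = (c + 2*c)/(-12 + c) = (3*c)/(-12 + c) = 3*c/(-12 + c))
(40*17)*o(-6) = (40*17)*(3*(-6)/(-12 - 6)) = 680*(3*(-6)/(-18)) = 680*(3*(-6)*(-1/18)) = 680*1 = 680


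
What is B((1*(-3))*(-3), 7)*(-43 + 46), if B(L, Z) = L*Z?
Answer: 189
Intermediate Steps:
B((1*(-3))*(-3), 7)*(-43 + 46) = (((1*(-3))*(-3))*7)*(-43 + 46) = (-3*(-3)*7)*3 = (9*7)*3 = 63*3 = 189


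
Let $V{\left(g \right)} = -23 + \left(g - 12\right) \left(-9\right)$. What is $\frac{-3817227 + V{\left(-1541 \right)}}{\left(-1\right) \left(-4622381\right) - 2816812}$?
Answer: $- \frac{3803273}{1805569} \approx -2.1064$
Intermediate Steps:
$V{\left(g \right)} = 85 - 9 g$ ($V{\left(g \right)} = -23 + \left(-12 + g\right) \left(-9\right) = -23 - \left(-108 + 9 g\right) = 85 - 9 g$)
$\frac{-3817227 + V{\left(-1541 \right)}}{\left(-1\right) \left(-4622381\right) - 2816812} = \frac{-3817227 + \left(85 - -13869\right)}{\left(-1\right) \left(-4622381\right) - 2816812} = \frac{-3817227 + \left(85 + 13869\right)}{4622381 - 2816812} = \frac{-3817227 + 13954}{1805569} = \left(-3803273\right) \frac{1}{1805569} = - \frac{3803273}{1805569}$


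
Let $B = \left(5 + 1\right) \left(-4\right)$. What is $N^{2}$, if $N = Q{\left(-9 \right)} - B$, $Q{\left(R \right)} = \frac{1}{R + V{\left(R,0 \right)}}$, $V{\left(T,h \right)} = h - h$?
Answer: $\frac{46225}{81} \approx 570.68$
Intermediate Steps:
$B = -24$ ($B = 6 \left(-4\right) = -24$)
$V{\left(T,h \right)} = 0$
$Q{\left(R \right)} = \frac{1}{R}$ ($Q{\left(R \right)} = \frac{1}{R + 0} = \frac{1}{R}$)
$N = \frac{215}{9}$ ($N = \frac{1}{-9} - -24 = - \frac{1}{9} + 24 = \frac{215}{9} \approx 23.889$)
$N^{2} = \left(\frac{215}{9}\right)^{2} = \frac{46225}{81}$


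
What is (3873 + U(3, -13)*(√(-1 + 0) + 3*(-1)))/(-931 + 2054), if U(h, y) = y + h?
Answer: 3903/1123 - 10*I/1123 ≈ 3.4755 - 0.0089047*I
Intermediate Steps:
U(h, y) = h + y
(3873 + U(3, -13)*(√(-1 + 0) + 3*(-1)))/(-931 + 2054) = (3873 + (3 - 13)*(√(-1 + 0) + 3*(-1)))/(-931 + 2054) = (3873 - 10*(√(-1) - 3))/1123 = (3873 - 10*(I - 3))*(1/1123) = (3873 - 10*(-3 + I))*(1/1123) = (3873 + (30 - 10*I))*(1/1123) = (3903 - 10*I)*(1/1123) = 3903/1123 - 10*I/1123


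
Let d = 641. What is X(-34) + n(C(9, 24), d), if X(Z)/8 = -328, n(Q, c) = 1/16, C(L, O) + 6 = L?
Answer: -41983/16 ≈ -2623.9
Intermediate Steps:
C(L, O) = -6 + L
n(Q, c) = 1/16
X(Z) = -2624 (X(Z) = 8*(-328) = -2624)
X(-34) + n(C(9, 24), d) = -2624 + 1/16 = -41983/16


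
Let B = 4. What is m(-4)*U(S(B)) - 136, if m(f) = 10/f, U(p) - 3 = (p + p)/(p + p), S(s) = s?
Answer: -146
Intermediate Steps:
U(p) = 4 (U(p) = 3 + (p + p)/(p + p) = 3 + (2*p)/((2*p)) = 3 + (2*p)*(1/(2*p)) = 3 + 1 = 4)
m(-4)*U(S(B)) - 136 = (10/(-4))*4 - 136 = (10*(-¼))*4 - 136 = -5/2*4 - 136 = -10 - 136 = -146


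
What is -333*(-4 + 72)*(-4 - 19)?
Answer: 520812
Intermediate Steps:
-333*(-4 + 72)*(-4 - 19) = -22644*(-23) = -333*(-1564) = 520812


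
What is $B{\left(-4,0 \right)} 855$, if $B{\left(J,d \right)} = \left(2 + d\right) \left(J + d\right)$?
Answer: $-6840$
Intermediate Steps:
$B{\left(-4,0 \right)} 855 = \left(0^{2} + 2 \left(-4\right) + 2 \cdot 0 - 0\right) 855 = \left(0 - 8 + 0 + 0\right) 855 = \left(-8\right) 855 = -6840$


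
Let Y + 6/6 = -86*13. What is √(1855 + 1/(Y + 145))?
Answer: √1759793006/974 ≈ 43.070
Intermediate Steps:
Y = -1119 (Y = -1 - 86*13 = -1 - 1118 = -1119)
√(1855 + 1/(Y + 145)) = √(1855 + 1/(-1119 + 145)) = √(1855 + 1/(-974)) = √(1855 - 1/974) = √(1806769/974) = √1759793006/974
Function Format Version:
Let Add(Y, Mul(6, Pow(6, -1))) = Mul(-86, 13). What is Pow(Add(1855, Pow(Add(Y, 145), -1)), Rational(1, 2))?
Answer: Mul(Rational(1, 974), Pow(1759793006, Rational(1, 2))) ≈ 43.070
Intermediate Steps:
Y = -1119 (Y = Add(-1, Mul(-86, 13)) = Add(-1, -1118) = -1119)
Pow(Add(1855, Pow(Add(Y, 145), -1)), Rational(1, 2)) = Pow(Add(1855, Pow(Add(-1119, 145), -1)), Rational(1, 2)) = Pow(Add(1855, Pow(-974, -1)), Rational(1, 2)) = Pow(Add(1855, Rational(-1, 974)), Rational(1, 2)) = Pow(Rational(1806769, 974), Rational(1, 2)) = Mul(Rational(1, 974), Pow(1759793006, Rational(1, 2)))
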